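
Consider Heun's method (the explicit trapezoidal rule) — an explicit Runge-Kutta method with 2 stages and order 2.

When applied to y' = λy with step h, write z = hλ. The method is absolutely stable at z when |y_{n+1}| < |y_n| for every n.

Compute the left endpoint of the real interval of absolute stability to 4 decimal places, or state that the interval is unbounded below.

Test eqn y'=λy, z=hλ:
  order 2, 2-stage ⇒ R(z)=1+z+z^2/2
  (e.g. R(-1.25)=0.53125, |R|=0.53125)

Boundary: |R(x)|=1, x<0.
x=-1.25: |R|=0.5312
|R(-1.76)|=0.7888 |R(-0.93)|=0.5025 |R(-0.8)|=0.5200
Bisect:
  x_lo=-2.3355 |R|=1.3918  x_hi=-0.3312 |R|=0.7236
  mid=-1.33335 |R|=0.55556 →hi
  mid=-1.83442 |R|=0.84813 →hi
  mid=-2.08496 |R|=1.08857 →lo
  mid=-1.95969 |R|=0.96050 →hi
  mid=-2.02232 |R|=1.02257 →lo
  mid=-1.99101 |R|=0.99105 →hi
  mid=-2.00667 |R|=1.00669 →lo
  mid=-1.99884 |R|=0.99884 →hi
  mid=-2.00275 |R|=1.00275 →lo
  mid=-2.00079 |R|=1.00079 →lo
  ...
  [-2.00006,-1.99994] ⇒ x*=-2.0000
Interval (-2.0000, 0).

z* = -2.0000.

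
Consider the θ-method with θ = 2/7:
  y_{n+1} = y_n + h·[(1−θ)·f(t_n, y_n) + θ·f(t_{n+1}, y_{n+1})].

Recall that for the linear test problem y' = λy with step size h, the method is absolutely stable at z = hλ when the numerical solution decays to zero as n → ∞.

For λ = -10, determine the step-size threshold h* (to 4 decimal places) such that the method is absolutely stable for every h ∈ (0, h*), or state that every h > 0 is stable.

(-4.6667,0); λ=-10 ⇒ h* = (14/3)/10 = 0.4667.

On y'=λy, z=hλ:
  y_{n+1} = y_n + z·[5/7·y_n + 2/7·y_{n+1}] ⇒ (1 − 2/7z)y_{n+1} = (1 + 5/7z)y_n
  Hence R(z) = (1 + 5/7z)/(1 − 2/7z).

Boundary: |R(x)|=1, x<0.
x=-1.8: |R|=0.1887
R=−1: 1+5/7x = −1+2/7x ⇒ -3/7x=2 ⇒ x=2/(-3/7)=-4.6667
Confirm numerically:
  x=-3.456: |R|=0.73893 <1
  x=-3.407: |R|=0.72644 <1
  x=-2.261: |R|=0.37363 <1
  x=-4.998: |R|=1.05848 >1
  x=-4.810: |R|=1.02587 >1
So |R|<1 on (-4.6667, 0).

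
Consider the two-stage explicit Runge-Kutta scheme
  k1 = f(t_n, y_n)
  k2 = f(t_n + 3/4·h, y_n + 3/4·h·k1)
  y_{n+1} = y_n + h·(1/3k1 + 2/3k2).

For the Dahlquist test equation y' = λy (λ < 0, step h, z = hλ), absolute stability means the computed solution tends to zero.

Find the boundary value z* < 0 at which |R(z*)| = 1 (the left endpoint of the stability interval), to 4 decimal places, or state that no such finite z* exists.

left endpoint -2.0000.

On y'=λy, z=hλ:
  k1=λy_n ⇒ h·k1=z·y_n;  k2=λ(1+3/4z)y_n ⇒ h·k2=z(1+3/4z)y_n
  y_{n+1}/y_n = 1 + 1/3z + 2/3z(1+3/4z) = 1 + z + 1/2z²
  Hence R(z) = 1 + z + 1/2z².

Boundary: |R(x)|=1, x<0.
x=-1.25: |R|=0.5312
R=1: x+1/2x²=0 ⇒ x=−2=-2.0000; min R=1−1/(4·1/2)=0.5000>−1
Confirm numerically:
  x=-1.701: |R|=0.74570 <1
  x=-1.163: |R|=0.51328 <1
  x=-1.096: |R|=0.50461 <1
  x=-1.008: |R|=0.50003 <1
  x=-2.317: |R|=1.36724 >1
  x=-2.290: |R|=1.33205 >1
Interval (-2.0000, 0).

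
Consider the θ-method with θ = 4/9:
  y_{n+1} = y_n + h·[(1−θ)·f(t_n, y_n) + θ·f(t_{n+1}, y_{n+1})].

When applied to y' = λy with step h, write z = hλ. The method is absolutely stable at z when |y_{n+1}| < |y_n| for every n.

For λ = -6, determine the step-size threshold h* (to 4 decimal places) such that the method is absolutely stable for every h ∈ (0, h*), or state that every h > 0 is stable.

Set f=λy, z=hλ:
  y_{n+1} = y_n + z·[5/9·y_n + 4/9·y_{n+1}] ⇒ (1 − 4/9z)y_{n+1} = (1 + 5/9z)y_n
  ⇒ R(z) = (1 + 5/9z)/(1 − 4/9z).

Need |R(x)|<1, x<0.
x=-1.13: |R|=0.2478
R=−1: 1+5/9x = −1+4/9x ⇒ -1/9x=2 ⇒ x=2/(-1/9)=-18.0000
Confirm numerically:
  x=-17.500: |R|=0.99367 <1
  x=-16.693: |R|=0.98275 <1
  x=-12.133: |R|=0.89802 <1
  x=-7.429: |R|=0.72696 <1
  x=-18.540: |R|=1.00649 >1
  x=-18.369: |R|=1.00447 >1
  x=-18.101: |R|=1.00124 >1
So |R|<1 on (-18.0000, 0).

(-18.0000,0); λ=-6 ⇒ h* = (18)/6 = 3.0000.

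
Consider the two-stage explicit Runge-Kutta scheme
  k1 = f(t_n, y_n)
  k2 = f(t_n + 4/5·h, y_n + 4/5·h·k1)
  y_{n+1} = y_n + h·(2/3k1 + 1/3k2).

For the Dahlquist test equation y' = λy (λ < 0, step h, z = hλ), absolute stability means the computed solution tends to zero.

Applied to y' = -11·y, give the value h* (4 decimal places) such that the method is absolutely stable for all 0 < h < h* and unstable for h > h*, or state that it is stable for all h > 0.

(-3.7500,0); λ=-11 ⇒ h* = (15/4)/11 = 0.3409.

Test eqn y'=λy, z=hλ:
  k1=λy_n ⇒ h·k1=z·y_n;  k2=λ(1+4/5z)y_n ⇒ h·k2=z(1+4/5z)y_n
  y_{n+1}/y_n = 1 + 2/3z + 1/3z(1+4/5z) = 1 + z + 4/15z²
  R(z) = 1 + z + 4/15z².

Need |R(x)|<1, x<0.
x=-1.06: |R|=0.2396
R=1: x+4/15x²=0 ⇒ x=−15/4=-3.7500; min R=1−1/(4·4/15)=0.0625>−1
Confirm numerically:
  x=-3.538: |R|=0.79999 <1
  x=-2.197: |R|=0.09015 <1
  x=-1.783: |R|=0.06476 <1
  x=-1.676: |R|=0.07306 <1
  x=-4.262: |R|=1.58191 >1
  x=-4.105: |R|=1.38861 >1
  x=-4.016: |R|=1.28487 >1
Interval (-3.7500, 0).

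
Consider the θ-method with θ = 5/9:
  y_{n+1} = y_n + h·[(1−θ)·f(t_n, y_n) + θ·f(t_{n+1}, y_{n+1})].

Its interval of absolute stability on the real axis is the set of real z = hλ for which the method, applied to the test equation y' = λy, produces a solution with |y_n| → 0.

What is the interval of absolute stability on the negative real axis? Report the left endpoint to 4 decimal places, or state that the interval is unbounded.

On y'=λy, z=hλ:
  y_{n+1} = y_n + z·[4/9·y_n + 5/9·y_{n+1}] ⇒ (1 − 5/9z)y_{n+1} = (1 + 4/9z)y_n
  Hence R(z) = (1 + 4/9z)/(1 − 5/9z).

Find x<0 with |R(x)|<1.
x=-0.98: |R|=0.3655
x=-2: |R|=0.0526
x=-10: |R|=0.5254
x=-100: |R|=0.7682
θ=5/9≥1/2 ⇒ |1+4/9x|<|1−5/9x| ∀x<0 ⇒ stable on all of ℝ⁻.

unbounded; (−∞, 0).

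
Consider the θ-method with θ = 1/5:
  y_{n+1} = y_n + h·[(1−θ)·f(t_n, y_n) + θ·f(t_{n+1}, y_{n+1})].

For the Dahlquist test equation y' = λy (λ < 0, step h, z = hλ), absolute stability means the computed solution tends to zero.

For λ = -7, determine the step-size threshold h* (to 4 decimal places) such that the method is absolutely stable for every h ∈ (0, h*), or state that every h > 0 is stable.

(-3.3333,0); λ=-7 ⇒ h* = (10/3)/7 = 0.4762.

On y'=λy, z=hλ:
  y_{n+1} = y_n + z·[4/5·y_n + 1/5·y_{n+1}] ⇒ (1 − 1/5z)y_{n+1} = (1 + 4/5z)y_n
  Hence R(z) = (1 + 4/5z)/(1 − 1/5z).

Need |R(x)|<1, x<0.
x=-0.34: |R|=0.6816
R=−1: 1+4/5x = −1+1/5x ⇒ -3/5x=2 ⇒ x=2/(-3/5)=-3.3333
Confirm numerically:
  x=-3.161: |R|=0.93665 <1
  x=-3.084: |R|=0.90747 <1
  x=-2.722: |R|=0.76250 <1
  x=-1.825: |R|=0.33700 <1
  x=-3.912: |R|=1.19479 >1
  x=-3.542: |R|=1.07328 >1
  x=-3.505: |R|=1.06055 >1
Stable set (-3.3333, 0).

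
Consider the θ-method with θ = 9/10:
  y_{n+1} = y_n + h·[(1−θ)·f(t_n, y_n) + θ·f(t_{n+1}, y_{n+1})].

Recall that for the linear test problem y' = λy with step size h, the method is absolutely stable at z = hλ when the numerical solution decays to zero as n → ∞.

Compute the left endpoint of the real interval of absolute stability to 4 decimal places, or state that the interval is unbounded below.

unbounded; (−∞, 0).

Test eqn y'=λy, z=hλ:
  y_{n+1} = y_n + z·[1/10·y_n + 9/10·y_{n+1}] ⇒ (1 − 9/10z)y_{n+1} = (1 + 1/10z)y_n
  R(z) = (1 + 1/10z)/(1 − 9/10z).

Need |R(x)|<1, x<0.
x=-1.08: |R|=0.4523
x=-2: |R|=0.2857
x=-10: |R|=0.0000
x=-100: |R|=0.0989
θ=9/10≥1/2 ⇒ |1+1/10x|<|1−9/10x| ∀x<0 ⇒ stable on all of ℝ⁻.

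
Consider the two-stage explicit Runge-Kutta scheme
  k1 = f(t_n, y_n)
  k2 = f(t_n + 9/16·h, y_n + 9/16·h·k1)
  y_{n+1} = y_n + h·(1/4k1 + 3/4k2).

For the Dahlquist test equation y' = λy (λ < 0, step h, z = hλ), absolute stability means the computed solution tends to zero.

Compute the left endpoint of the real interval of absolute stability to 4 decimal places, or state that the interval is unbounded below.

z* = -2.3704.

With y'=λy (z=hλ):
  k1=λy_n ⇒ h·k1=z·y_n;  k2=λ(1+9/16z)y_n ⇒ h·k2=z(1+9/16z)y_n
  y_{n+1}/y_n = 1 + 1/4z + 3/4z(1+9/16z) = 1 + z + 27/64z²
  Hence R(z) = 1 + z + 27/64z².

Boundary: |R(x)|=1, x<0.
x=-1: |R|=0.4219
R=1: x+27/64x²=0 ⇒ x=−64/27=-2.3704; min R=1−1/(4·27/64)=0.4074>−1
Confirm numerically:
  x=-2.234: |R|=0.87148 <1
  x=-2.153: |R|=0.80256 <1
  x=-1.481: |R|=0.44432 <1
  x=-2.891: |R|=1.63498 >1
  x=-2.890: |R|=1.63354 >1
  x=-2.761: |R|=1.45500 >1
So |R|<1 on (-2.3704, 0).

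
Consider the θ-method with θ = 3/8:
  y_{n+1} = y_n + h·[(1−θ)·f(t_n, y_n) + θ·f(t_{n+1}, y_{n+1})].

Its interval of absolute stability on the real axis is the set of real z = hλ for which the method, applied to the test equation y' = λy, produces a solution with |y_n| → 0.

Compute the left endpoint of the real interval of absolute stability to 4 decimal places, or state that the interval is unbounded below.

z* = -8.0000.

On y'=λy, z=hλ:
  y_{n+1} = y_n + z·[5/8·y_n + 3/8·y_{n+1}] ⇒ (1 − 3/8z)y_{n+1} = (1 + 5/8z)y_n
  so R(z) = (1 + 5/8z)/(1 − 3/8z).

Need |R(x)|<1, x<0.
x=-0.61: |R|=0.5036
R=−1: 1+5/8x = −1+3/8x ⇒ -1/4x=2 ⇒ x=2/(-1/4)=-8.0000
Confirm numerically:
  x=-6.982: |R|=0.92966 <1
  x=-6.824: |R|=0.91739 <1
  x=-4.662: |R|=0.69635 <1
  x=-3.729: |R|=0.55480 <1
  x=-8.367: |R|=1.02217 >1
  x=-8.086: |R|=1.00533 >1
So |R|<1 on (-8.0000, 0).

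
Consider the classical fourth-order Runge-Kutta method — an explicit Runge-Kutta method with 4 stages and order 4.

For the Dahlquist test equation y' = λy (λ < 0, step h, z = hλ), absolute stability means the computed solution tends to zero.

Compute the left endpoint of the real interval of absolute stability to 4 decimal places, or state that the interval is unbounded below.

With y'=λy (z=hλ):
  order 4, 4-stage ⇒ R(z)=1+z+z^2/2+z^3/6+z^4/24
  (e.g. R(-1.46)=0.27643, |R|=0.27643)

Solve |R(x)|<1 on ℝ⁻.
x=-1.46: |R|=0.2764
|R(-1.73)|=0.2767 |R(-1.37)|=0.2867 |R(-1.12)|=0.3386
Bisect:
  x_lo=-3.1408 |R|=1.6824  x_hi=-0.3099 |R|=0.7336
  mid=-1.72535 |R|=0.27628 →hi
  mid=-2.43308 |R|=0.58648 →hi
  mid=-2.78695 |R|=1.00249 →lo
  mid=-2.61001 |R|=0.76633 →hi
  mid=-2.69848 |R|=0.87681 →hi
  mid=-2.74271 |R|=0.93768 →hi
  mid=-2.76483 |R|=0.96958 →hi
  mid=-2.77589 |R|=0.98591 →hi
  mid=-2.78142 |R|=0.99417 →hi
  mid=-2.78418 |R|=0.99832 →hi
  ...
  [-2.78539,-2.78522] ⇒ x*=-2.7853
Stable set (-2.7853, 0).

z* = -2.7853.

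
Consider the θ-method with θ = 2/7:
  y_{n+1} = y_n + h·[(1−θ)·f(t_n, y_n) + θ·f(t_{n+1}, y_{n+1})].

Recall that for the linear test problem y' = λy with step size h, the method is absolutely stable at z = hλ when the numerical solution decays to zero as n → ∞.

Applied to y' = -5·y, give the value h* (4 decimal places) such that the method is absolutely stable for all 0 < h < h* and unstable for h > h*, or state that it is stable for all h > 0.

(-4.6667,0); λ=-5 ⇒ h* = (14/3)/5 = 0.9333.

On y'=λy, z=hλ:
  y_{n+1} = y_n + z·[5/7·y_n + 2/7·y_{n+1}] ⇒ (1 − 2/7z)y_{n+1} = (1 + 5/7z)y_n
  ⇒ R(z) = (1 + 5/7z)/(1 − 2/7z).

Need |R(x)|<1, x<0.
x=-0.96: |R|=0.2466
R=−1: 1+5/7x = −1+2/7x ⇒ -3/7x=2 ⇒ x=2/(-3/7)=-4.6667
Confirm numerically:
  x=-3.420: |R|=0.72977 <1
  x=-2.725: |R|=0.53213 <1
  x=-2.068: |R|=0.29993 <1
  x=-5.152: |R|=1.08414 >1
  x=-5.041: |R|=1.06574 >1
Interval (-4.6667, 0).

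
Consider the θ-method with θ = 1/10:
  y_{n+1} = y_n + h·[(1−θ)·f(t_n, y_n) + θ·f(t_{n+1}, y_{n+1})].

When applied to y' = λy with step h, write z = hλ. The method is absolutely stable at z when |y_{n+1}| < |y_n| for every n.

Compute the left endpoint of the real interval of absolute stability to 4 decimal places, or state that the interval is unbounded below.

z* = -2.5000.

Test eqn y'=λy, z=hλ:
  y_{n+1} = y_n + z·[9/10·y_n + 1/10·y_{n+1}] ⇒ (1 − 1/10z)y_{n+1} = (1 + 9/10z)y_n
  so R(z) = (1 + 9/10z)/(1 − 1/10z).

Need |R(x)|<1, x<0.
x=-1.18: |R|=0.0555
R=−1: 1+9/10x = −1+1/10x ⇒ -4/5x=2 ⇒ x=2/(-4/5)=-2.5000
Confirm numerically:
  x=-1.745: |R|=0.48574 <1
  x=-1.373: |R|=0.20725 <1
  x=-1.017: |R|=0.07688 <1
  x=-3.057: |R|=1.34127 >1
  x=-2.790: |R|=1.18139 >1
  x=-2.524: |R|=1.01533 >1
Stable set (-2.5000, 0).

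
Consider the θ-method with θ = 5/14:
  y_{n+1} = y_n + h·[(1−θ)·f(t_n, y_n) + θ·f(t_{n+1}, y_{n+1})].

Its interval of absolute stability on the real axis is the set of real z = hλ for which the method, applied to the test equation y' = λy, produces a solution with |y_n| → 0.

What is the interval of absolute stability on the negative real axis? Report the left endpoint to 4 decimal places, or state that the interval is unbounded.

(-7.0000, 0).

On y'=λy, z=hλ:
  y_{n+1} = y_n + z·[9/14·y_n + 5/14·y_{n+1}] ⇒ (1 − 5/14z)y_{n+1} = (1 + 9/14z)y_n
  R(z) = (1 + 9/14z)/(1 − 5/14z).

Solve |R(x)|<1 on ℝ⁻.
x=-0.67: |R|=0.4594
R=−1: 1+9/14x = −1+5/14x ⇒ -2/7x=2 ⇒ x=2/(-2/7)=-7.0000
Confirm numerically:
  x=-6.356: |R|=0.94373 <1
  x=-4.770: |R|=0.76433 <1
  x=-3.552: |R|=0.56574 <1
  x=-3.459: |R|=0.54740 <1
  x=-7.578: |R|=1.04456 >1
  x=-7.124: |R|=1.01000 >1
  x=-7.070: |R|=1.00567 >1
Stable set (-7.0000, 0).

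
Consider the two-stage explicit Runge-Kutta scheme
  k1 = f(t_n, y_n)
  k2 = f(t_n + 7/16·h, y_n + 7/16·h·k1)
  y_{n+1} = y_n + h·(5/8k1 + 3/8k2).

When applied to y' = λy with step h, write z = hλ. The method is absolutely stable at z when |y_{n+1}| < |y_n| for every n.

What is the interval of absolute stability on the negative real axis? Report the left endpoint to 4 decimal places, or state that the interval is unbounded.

Test eqn y'=λy, z=hλ:
  k1=λy_n ⇒ h·k1=z·y_n;  k2=λ(1+7/16z)y_n ⇒ h·k2=z(1+7/16z)y_n
  y_{n+1}/y_n = 1 + 5/8z + 3/8z(1+7/16z) = 1 + z + 21/128z²
  ⇒ R(z) = 1 + z + 21/128z².

Boundary: |R(x)|=1, x<0.
x=-0.62: |R|=0.4431
R=1: x+21/128x²=0 ⇒ x=−128/21=-6.0952; min R=1−1/(4·21/128)=-0.5238>−1
Confirm numerically:
  x=-5.828: |R|=0.74448 <1
  x=-4.971: |R|=0.08312 <1
  x=-4.449: |R|=0.20161 <1
  x=-6.509: |R|=1.44185 >1
  x=-6.362: |R|=1.27844 >1
  x=-6.268: |R|=1.17766 >1
So |R|<1 on (-6.0952, 0).

(-6.0952, 0).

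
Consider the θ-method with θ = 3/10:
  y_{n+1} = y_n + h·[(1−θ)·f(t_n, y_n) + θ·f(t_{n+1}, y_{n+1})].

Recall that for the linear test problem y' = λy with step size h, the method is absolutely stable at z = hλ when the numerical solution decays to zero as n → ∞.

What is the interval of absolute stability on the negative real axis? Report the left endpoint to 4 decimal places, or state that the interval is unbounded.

z∈(-5.0000,0).

With y'=λy (z=hλ):
  y_{n+1} = y_n + z·[7/10·y_n + 3/10·y_{n+1}] ⇒ (1 − 3/10z)y_{n+1} = (1 + 7/10z)y_n
  Hence R(z) = (1 + 7/10z)/(1 − 3/10z).

Need |R(x)|<1, x<0.
x=-0.49: |R|=0.5728
R=−1: 1+7/10x = −1+3/10x ⇒ -2/5x=2 ⇒ x=2/(-2/5)=-5.0000
Confirm numerically:
  x=-4.631: |R|=0.93822 <1
  x=-3.817: |R|=0.77940 <1
  x=-2.692: |R|=0.48927 <1
  x=-2.571: |R|=0.45148 <1
  x=-5.347: |R|=1.05330 >1
  x=-5.066: |R|=1.01048 >1
Interval (-5.0000, 0).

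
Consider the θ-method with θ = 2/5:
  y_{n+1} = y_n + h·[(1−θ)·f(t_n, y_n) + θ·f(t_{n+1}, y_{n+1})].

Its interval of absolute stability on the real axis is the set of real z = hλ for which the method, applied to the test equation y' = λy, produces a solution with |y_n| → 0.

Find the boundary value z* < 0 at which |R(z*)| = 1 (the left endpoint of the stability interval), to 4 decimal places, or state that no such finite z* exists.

left endpoint -10.0000.

On y'=λy, z=hλ:
  y_{n+1} = y_n + z·[3/5·y_n + 2/5·y_{n+1}] ⇒ (1 − 2/5z)y_{n+1} = (1 + 3/5z)y_n
  ⇒ R(z) = (1 + 3/5z)/(1 − 2/5z).

Solve |R(x)|<1 on ℝ⁻.
x=-1.68: |R|=0.0048
R=−1: 1+3/5x = −1+2/5x ⇒ -1/5x=2 ⇒ x=2/(-1/5)=-10.0000
Confirm numerically:
  x=-9.958: |R|=0.99831 <1
  x=-9.088: |R|=0.96065 <1
  x=-6.060: |R|=0.76986 <1
  x=-10.300: |R|=1.01172 >1
  x=-10.032: |R|=1.00128 >1
So |R|<1 on (-10.0000, 0).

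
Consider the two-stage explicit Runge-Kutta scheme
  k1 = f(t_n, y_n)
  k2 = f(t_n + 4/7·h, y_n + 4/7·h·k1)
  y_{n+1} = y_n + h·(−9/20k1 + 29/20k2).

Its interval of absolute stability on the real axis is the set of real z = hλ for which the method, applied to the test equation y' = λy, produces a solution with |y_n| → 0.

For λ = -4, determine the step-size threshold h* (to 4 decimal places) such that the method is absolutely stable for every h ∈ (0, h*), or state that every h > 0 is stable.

Test eqn y'=λy, z=hλ:
  k1=λy_n ⇒ h·k1=z·y_n;  k2=λ(1+4/7z)y_n ⇒ h·k2=z(1+4/7z)y_n
  y_{n+1}/y_n = 1 − 9/20z + 29/20z(1+4/7z) = 1 + z + 29/35z²
  so R(z) = 1 + z + 29/35z².

Solve |R(x)|<1 on ℝ⁻.
x=-1.56: |R|=1.4564
R=1: x+29/35x²=0 ⇒ x=−35/29=-1.2069; min R=1−1/(4·29/35)=0.6983>−1
Confirm numerically:
  x=-0.837: |R|=0.74347 <1
  x=-0.830: |R|=0.74080 <1
  x=-0.622: |R|=0.69856 <1
  x=-0.546: |R|=0.70101 <1
  x=-1.409: |R|=1.23595 >1
  x=-1.244: |R|=1.03824 >1
Stable set (-1.2069, 0).

(-1.2069,0); λ=-4 ⇒ h* = (35/29)/4 = 0.3017.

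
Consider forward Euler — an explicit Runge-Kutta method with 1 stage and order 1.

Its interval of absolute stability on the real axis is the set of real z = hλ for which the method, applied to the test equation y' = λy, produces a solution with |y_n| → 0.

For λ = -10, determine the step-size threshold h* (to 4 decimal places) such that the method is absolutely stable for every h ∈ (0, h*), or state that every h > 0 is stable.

Test eqn y'=λy, z=hλ:
  order 1, 1-stage ⇒ R(z)=1+z
  (e.g. R(-1.04)=-0.04000, |R|=0.04000)

Boundary: |R(x)|=1, x<0.
x=-1.04: |R|=0.0400
|R(-2.24)|=1.2400 |R(-2.17)|=1.1700 |R(-2.08)|=1.0800
Bisect:
  x_lo=-2.3510 |R|=1.3510  x_hi=-0.2705 |R|=0.7295
  mid=-1.31074 |R|=0.31074 →hi
  mid=-1.83085 |R|=0.83085 →hi
  mid=-2.09091 |R|=1.09091 →lo
  mid=-1.96088 |R|=0.96088 →hi
  mid=-2.02590 |R|=1.02590 →lo
  mid=-1.99339 |R|=0.99339 →hi
  mid=-2.00964 |R|=1.00964 →lo
  ...
  [-2.00012,-1.99999] ⇒ x*=-2.0000
Interval (-2.0000, 0).

(-2.0000,0); λ=-10 ⇒ h* = 0.2000.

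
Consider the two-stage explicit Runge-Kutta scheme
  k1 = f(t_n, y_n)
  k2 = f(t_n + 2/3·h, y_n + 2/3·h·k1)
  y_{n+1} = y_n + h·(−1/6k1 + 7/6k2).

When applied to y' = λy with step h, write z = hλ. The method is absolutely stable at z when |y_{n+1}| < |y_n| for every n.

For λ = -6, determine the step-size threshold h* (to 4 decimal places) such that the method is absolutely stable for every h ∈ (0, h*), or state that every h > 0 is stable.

With y'=λy (z=hλ):
  k1=λy_n ⇒ h·k1=z·y_n;  k2=λ(1+2/3z)y_n ⇒ h·k2=z(1+2/3z)y_n
  y_{n+1}/y_n = 1 − 1/6z + 7/6z(1+2/3z) = 1 + z + 7/9z²
  R(z) = 1 + z + 7/9z².

Need |R(x)|<1, x<0.
x=-1.46: |R|=1.1979
R=1: x+7/9x²=0 ⇒ x=−9/7=-1.2857; min R=1−1/(4·7/9)=0.6786>−1
Confirm numerically:
  x=-1.034: |R|=0.79757 <1
  x=-0.843: |R|=0.70973 <1
  x=-0.648: |R|=0.67859 <1
  x=-0.585: |R|=0.68117 <1
  x=-1.820: |R|=1.75631 >1
  x=-1.599: |R|=1.38962 >1
  x=-1.457: |R|=1.19410 >1
Stable set (-1.2857, 0).

(-1.2857,0); λ=-6 ⇒ h* = (9/7)/6 = 0.2143.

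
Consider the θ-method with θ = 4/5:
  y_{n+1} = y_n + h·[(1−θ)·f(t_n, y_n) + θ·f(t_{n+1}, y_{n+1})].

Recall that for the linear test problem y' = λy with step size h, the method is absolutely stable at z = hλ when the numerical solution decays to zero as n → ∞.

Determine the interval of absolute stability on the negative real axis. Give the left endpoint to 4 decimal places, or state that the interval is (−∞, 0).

Test eqn y'=λy, z=hλ:
  y_{n+1} = y_n + z·[1/5·y_n + 4/5·y_{n+1}] ⇒ (1 − 4/5z)y_{n+1} = (1 + 1/5z)y_n
  ⇒ R(z) = (1 + 1/5z)/(1 − 4/5z).

Solve |R(x)|<1 on ℝ⁻.
x=-1.39: |R|=0.3419
x=-2: |R|=0.2308
x=-10: |R|=0.1111
x=-100: |R|=0.2346
θ=4/5≥1/2 ⇒ |1+1/5x|<|1−4/5x| ∀x<0 ⇒ interval (−∞,0).

(−∞, 0) — no finite endpoint.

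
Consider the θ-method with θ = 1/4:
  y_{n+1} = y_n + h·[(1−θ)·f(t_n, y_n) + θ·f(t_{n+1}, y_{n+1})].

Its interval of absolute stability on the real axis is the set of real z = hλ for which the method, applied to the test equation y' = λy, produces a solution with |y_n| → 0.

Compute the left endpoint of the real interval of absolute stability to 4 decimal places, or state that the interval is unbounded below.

z* = -4.0000.

On y'=λy, z=hλ:
  y_{n+1} = y_n + z·[3/4·y_n + 1/4·y_{n+1}] ⇒ (1 − 1/4z)y_{n+1} = (1 + 3/4z)y_n
  so R(z) = (1 + 3/4z)/(1 − 1/4z).

Boundary: |R(x)|=1, x<0.
x=-0.92: |R|=0.2520
R=−1: 1+3/4x = −1+1/4x ⇒ -1/2x=2 ⇒ x=2/(-1/2)=-4.0000
Confirm numerically:
  x=-3.905: |R|=0.97596 <1
  x=-3.651: |R|=0.90877 <1
  x=-3.354: |R|=0.82431 <1
  x=-2.316: |R|=0.46675 <1
  x=-4.317: |R|=1.07623 >1
  x=-4.278: |R|=1.06717 >1
Stable set (-4.0000, 0).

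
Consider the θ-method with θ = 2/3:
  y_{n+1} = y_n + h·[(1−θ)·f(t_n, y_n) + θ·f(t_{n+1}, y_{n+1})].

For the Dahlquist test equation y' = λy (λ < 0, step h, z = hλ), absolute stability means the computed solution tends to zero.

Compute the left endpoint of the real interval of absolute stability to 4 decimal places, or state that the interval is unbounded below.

On y'=λy, z=hλ:
  y_{n+1} = y_n + z·[1/3·y_n + 2/3·y_{n+1}] ⇒ (1 − 2/3z)y_{n+1} = (1 + 1/3z)y_n
  R(z) = (1 + 1/3z)/(1 − 2/3z).

Need |R(x)|<1, x<0.
x=-0.64: |R|=0.5514
x=-2: |R|=0.1429
x=-10: |R|=0.3043
x=-100: |R|=0.4778
θ=2/3≥1/2 ⇒ |1+1/3x|<|1−2/3x| ∀x<0 ⇒ unbounded interval.

interval (−∞, 0).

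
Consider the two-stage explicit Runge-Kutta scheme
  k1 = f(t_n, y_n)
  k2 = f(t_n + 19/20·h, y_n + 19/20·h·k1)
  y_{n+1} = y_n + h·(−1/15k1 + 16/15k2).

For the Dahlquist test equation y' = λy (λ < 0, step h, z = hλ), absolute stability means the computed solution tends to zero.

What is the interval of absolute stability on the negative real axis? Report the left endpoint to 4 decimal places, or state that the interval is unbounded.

With y'=λy (z=hλ):
  k1=λy_n ⇒ h·k1=z·y_n;  k2=λ(1+19/20z)y_n ⇒ h·k2=z(1+19/20z)y_n
  y_{n+1}/y_n = 1 − 1/15z + 16/15z(1+19/20z) = 1 + z + 76/75z²
  R(z) = 1 + z + 76/75z².

Solve |R(x)|<1 on ℝ⁻.
x=-1.58: |R|=1.9497
R=1: x+76/75x²=0 ⇒ x=−75/76=-0.9868; min R=1−1/(4·76/75)=0.7533>−1
Confirm numerically:
  x=-0.720: |R|=0.80531 <1
  x=-0.654: |R|=0.77942 <1
  x=-0.579: |R|=0.76071 <1
  x=-1.533: |R|=1.84842 >1
  x=-1.497: |R|=1.77389 >1
  x=-1.249: |R|=1.33180 >1
So |R|<1 on (-0.9868, 0).

(-0.9868, 0).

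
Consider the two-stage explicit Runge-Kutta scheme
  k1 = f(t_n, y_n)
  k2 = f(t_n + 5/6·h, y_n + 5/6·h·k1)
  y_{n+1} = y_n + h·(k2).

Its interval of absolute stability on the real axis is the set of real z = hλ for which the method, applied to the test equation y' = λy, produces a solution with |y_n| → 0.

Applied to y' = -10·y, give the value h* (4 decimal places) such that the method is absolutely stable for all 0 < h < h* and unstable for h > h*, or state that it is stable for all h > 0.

(-1.2000,0); λ=-10 ⇒ h* = (6/5)/10 = 0.1200.

With y'=λy (z=hλ):
  k1=λy_n ⇒ h·k1=z·y_n;  k2=λ(1+5/6z)y_n ⇒ h·k2=z(1+5/6z)y_n
  y_{n+1}/y_n = 1 + z(1+5/6z) = 1 + z + 5/6z²
  Hence R(z) = 1 + z + 5/6z².

Boundary: |R(x)|=1, x<0.
x=-0.68: |R|=0.7053
R=1: x+5/6x²=0 ⇒ x=−6/5=-1.2000; min R=1−1/(4·5/6)=0.7000>−1
Confirm numerically:
  x=-1.106: |R|=0.91336 <1
  x=-0.890: |R|=0.77008 <1
  x=-0.526: |R|=0.70456 <1
  x=-1.734: |R|=1.77163 >1
  x=-1.728: |R|=1.76032 >1
So |R|<1 on (-1.2000, 0).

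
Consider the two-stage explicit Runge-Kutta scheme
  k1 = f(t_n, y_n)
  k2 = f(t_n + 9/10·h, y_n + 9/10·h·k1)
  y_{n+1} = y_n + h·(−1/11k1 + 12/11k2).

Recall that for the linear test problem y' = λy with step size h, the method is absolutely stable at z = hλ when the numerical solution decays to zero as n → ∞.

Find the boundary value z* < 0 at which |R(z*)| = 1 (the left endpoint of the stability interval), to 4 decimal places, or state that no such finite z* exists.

Test eqn y'=λy, z=hλ:
  k1=λy_n ⇒ h·k1=z·y_n;  k2=λ(1+9/10z)y_n ⇒ h·k2=z(1+9/10z)y_n
  y_{n+1}/y_n = 1 − 1/11z + 12/11z(1+9/10z) = 1 + z + 54/55z²
  R(z) = 1 + z + 54/55z².

Boundary: |R(x)|=1, x<0.
x=-1.72: |R|=2.1846
R=1: x+54/55x²=0 ⇒ x=−55/54=-1.0185; min R=1−1/(4·54/55)=0.7454>−1
Confirm numerically:
  x=-0.959: |R|=0.94396 <1
  x=-0.892: |R|=0.88920 <1
  x=-0.869: |R|=0.87243 <1
  x=-0.672: |R|=0.77137 <1
  x=-1.577: |R|=1.86471 >1
  x=-1.381: |R|=1.49149 >1
  x=-1.233: |R|=1.25965 >1
So |R|<1 on (-1.0185, 0).

left endpoint -1.0185.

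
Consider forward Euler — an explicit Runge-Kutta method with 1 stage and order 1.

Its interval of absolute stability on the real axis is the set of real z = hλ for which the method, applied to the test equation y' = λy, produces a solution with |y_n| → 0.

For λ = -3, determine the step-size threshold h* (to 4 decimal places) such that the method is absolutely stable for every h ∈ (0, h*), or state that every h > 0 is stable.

On y'=λy, z=hλ:
  order 1, 1-stage ⇒ R(z)=1+z
  (e.g. R(-1.74)=-0.74000, |R|=0.74000)

Find x<0 with |R(x)|<1.
x=-1.74: |R|=0.7400
|R(-1.83)|=0.8300 |R(-1.22)|=0.2200 |R(-0.99)|=0.0100
Bisect:
  x_lo=-2.8774 |R|=1.8774  x_hi=-0.3799 |R|=0.6201
  mid=-1.62866 |R|=0.62866 →hi
  mid=-2.25305 |R|=1.25305 →lo
  mid=-1.94086 |R|=0.94086 →hi
  mid=-2.09695 |R|=1.09695 →lo
  mid=-2.01891 |R|=1.01891 →lo
  mid=-1.97988 |R|=0.97988 →hi
  mid=-1.99939 |R|=0.99939 →hi
  ...
  [-2.00000,-1.99985] ⇒ x*=-2.0000
So |R|<1 on (-2.0000, 0).

(-2.0000,0); λ=-3 ⇒ h* = 0.6667.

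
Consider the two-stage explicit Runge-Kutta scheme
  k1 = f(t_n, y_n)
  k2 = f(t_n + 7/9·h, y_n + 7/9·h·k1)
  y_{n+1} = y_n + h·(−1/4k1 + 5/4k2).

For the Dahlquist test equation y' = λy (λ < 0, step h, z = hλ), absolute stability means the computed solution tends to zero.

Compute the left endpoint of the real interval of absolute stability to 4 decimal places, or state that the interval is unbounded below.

left endpoint -1.0286.

With y'=λy (z=hλ):
  k1=λy_n ⇒ h·k1=z·y_n;  k2=λ(1+7/9z)y_n ⇒ h·k2=z(1+7/9z)y_n
  y_{n+1}/y_n = 1 − 1/4z + 5/4z(1+7/9z) = 1 + z + 35/36z²
  Hence R(z) = 1 + z + 35/36z².

Need |R(x)|<1, x<0.
x=-1.58: |R|=1.8471
R=1: x+35/36x²=0 ⇒ x=−36/35=-1.0286; min R=1−1/(4·35/36)=0.7429>−1
Confirm numerically:
  x=-0.918: |R|=0.90132 <1
  x=-0.874: |R|=0.86866 <1
  x=-0.515: |R|=0.74286 <1
  x=-1.466: |R|=1.62346 >1
  x=-1.325: |R|=1.38186 >1
Stable set (-1.0286, 0).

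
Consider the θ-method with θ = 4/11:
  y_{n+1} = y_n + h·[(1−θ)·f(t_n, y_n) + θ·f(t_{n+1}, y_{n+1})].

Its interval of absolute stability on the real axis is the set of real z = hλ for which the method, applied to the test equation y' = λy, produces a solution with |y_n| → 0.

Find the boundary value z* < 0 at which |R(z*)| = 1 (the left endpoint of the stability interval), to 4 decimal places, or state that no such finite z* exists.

Set f=λy, z=hλ:
  y_{n+1} = y_n + z·[7/11·y_n + 4/11·y_{n+1}] ⇒ (1 − 4/11z)y_{n+1} = (1 + 7/11z)y_n
  ⇒ R(z) = (1 + 7/11z)/(1 − 4/11z).

Need |R(x)|<1, x<0.
x=-1.32: |R|=0.1081
R=−1: 1+7/11x = −1+4/11x ⇒ -3/11x=2 ⇒ x=2/(-3/11)=-7.3333
Confirm numerically:
  x=-6.778: |R|=0.95629 <1
  x=-3.415: |R|=0.52332 <1
  x=-3.140: |R|=0.46604 <1
  x=-7.821: |R|=1.03460 >1
  x=-7.518: |R|=1.01349 >1
  x=-7.356: |R|=1.00168 >1
Stable set (-7.3333, 0).

z* = -7.3333.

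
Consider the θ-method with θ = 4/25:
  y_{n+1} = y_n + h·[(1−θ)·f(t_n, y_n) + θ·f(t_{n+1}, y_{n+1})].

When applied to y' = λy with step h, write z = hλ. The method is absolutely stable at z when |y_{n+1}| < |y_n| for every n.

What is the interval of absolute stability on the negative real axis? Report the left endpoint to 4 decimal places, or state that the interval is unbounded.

(-2.9412, 0).

Test eqn y'=λy, z=hλ:
  y_{n+1} = y_n + z·[21/25·y_n + 4/25·y_{n+1}] ⇒ (1 − 4/25z)y_{n+1} = (1 + 21/25z)y_n
  R(z) = (1 + 21/25z)/(1 − 4/25z).

Find x<0 with |R(x)|<1.
x=-0.96: |R|=0.1678
R=−1: 1+21/25x = −1+4/25x ⇒ -17/25x=2 ⇒ x=2/(-17/25)=-2.9412
Confirm numerically:
  x=-2.818: |R|=0.94227 <1
  x=-2.518: |R|=0.79488 <1
  x=-1.327: |R|=0.09460 <1
  x=-1.270: |R|=0.05552 <1
  x=-3.095: |R|=1.06996 >1
  x=-3.078: |R|=1.06234 >1
  x=-3.067: |R|=1.05740 >1
So |R|<1 on (-2.9412, 0).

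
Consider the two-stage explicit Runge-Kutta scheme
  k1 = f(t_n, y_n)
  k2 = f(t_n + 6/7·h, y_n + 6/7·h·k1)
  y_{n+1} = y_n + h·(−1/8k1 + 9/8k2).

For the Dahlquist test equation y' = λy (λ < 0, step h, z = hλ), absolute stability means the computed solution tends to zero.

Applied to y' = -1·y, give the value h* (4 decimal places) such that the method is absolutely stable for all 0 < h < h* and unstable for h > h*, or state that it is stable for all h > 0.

Set f=λy, z=hλ:
  k1=λy_n ⇒ h·k1=z·y_n;  k2=λ(1+6/7z)y_n ⇒ h·k2=z(1+6/7z)y_n
  y_{n+1}/y_n = 1 − 1/8z + 9/8z(1+6/7z) = 1 + z + 27/28z²
  so R(z) = 1 + z + 27/28z².

Find x<0 with |R(x)|<1.
x=-1.21: |R|=1.2018
R=1: x+27/28x²=0 ⇒ x=−28/27=-1.0370; min R=1−1/(4·27/28)=0.7407>−1
Confirm numerically:
  x=-0.912: |R|=0.89004 <1
  x=-0.634: |R|=0.75360 <1
  x=-0.617: |R|=0.75009 <1
  x=-0.540: |R|=0.74119 <1
  x=-1.630: |R|=1.93201 >1
  x=-1.442: |R|=1.56310 >1
  x=-1.405: |R|=1.49852 >1
So |R|<1 on (-1.0370, 0).

(-1.0370,0); λ=-1 ⇒ h* = (28/27)/1 = 1.0370.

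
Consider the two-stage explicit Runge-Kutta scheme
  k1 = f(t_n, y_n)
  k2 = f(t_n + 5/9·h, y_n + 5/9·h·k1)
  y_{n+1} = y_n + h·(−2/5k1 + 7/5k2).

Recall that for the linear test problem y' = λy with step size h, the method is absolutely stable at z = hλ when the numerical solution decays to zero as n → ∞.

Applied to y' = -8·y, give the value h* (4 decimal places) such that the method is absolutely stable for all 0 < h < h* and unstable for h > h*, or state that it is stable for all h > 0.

(-1.2857,0); λ=-8 ⇒ h* = (9/7)/8 = 0.1607.

Set f=λy, z=hλ:
  k1=λy_n ⇒ h·k1=z·y_n;  k2=λ(1+5/9z)y_n ⇒ h·k2=z(1+5/9z)y_n
  y_{n+1}/y_n = 1 − 2/5z + 7/5z(1+5/9z) = 1 + z + 7/9z²
  so R(z) = 1 + z + 7/9z².

Need |R(x)|<1, x<0.
x=-0.64: |R|=0.6786
R=1: x+7/9x²=0 ⇒ x=−9/7=-1.2857; min R=1−1/(4·7/9)=0.6786>−1
Confirm numerically:
  x=-0.872: |R|=0.71941 <1
  x=-0.792: |R|=0.69587 <1
  x=-0.654: |R|=0.67867 <1
  x=-1.830: |R|=1.77470 >1
  x=-1.645: |R|=1.45969 >1
  x=-1.557: |R|=1.32853 >1
Stable set (-1.2857, 0).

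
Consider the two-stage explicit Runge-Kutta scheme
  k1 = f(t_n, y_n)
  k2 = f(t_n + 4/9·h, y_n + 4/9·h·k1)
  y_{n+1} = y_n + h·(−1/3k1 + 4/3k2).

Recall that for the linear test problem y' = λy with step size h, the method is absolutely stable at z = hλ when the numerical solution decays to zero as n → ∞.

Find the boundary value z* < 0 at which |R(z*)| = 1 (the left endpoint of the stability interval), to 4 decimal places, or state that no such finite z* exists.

Set f=λy, z=hλ:
  k1=λy_n ⇒ h·k1=z·y_n;  k2=λ(1+4/9z)y_n ⇒ h·k2=z(1+4/9z)y_n
  y_{n+1}/y_n = 1 − 1/3z + 4/3z(1+4/9z) = 1 + z + 16/27z²
  ⇒ R(z) = 1 + z + 16/27z².

Find x<0 with |R(x)|<1.
x=-1.15: |R|=0.6337
R=1: x+16/27x²=0 ⇒ x=−27/16=-1.6875; min R=1−1/(4·16/27)=0.5781>−1
Confirm numerically:
  x=-1.545: |R|=0.86953 <1
  x=-1.366: |R|=0.73975 <1
  x=-0.872: |R|=0.57860 <1
  x=-0.697: |R|=0.59089 <1
  x=-1.986: |R|=1.35130 >1
  x=-1.943: |R|=1.29418 >1
Stable set (-1.6875, 0).

z* = -1.6875.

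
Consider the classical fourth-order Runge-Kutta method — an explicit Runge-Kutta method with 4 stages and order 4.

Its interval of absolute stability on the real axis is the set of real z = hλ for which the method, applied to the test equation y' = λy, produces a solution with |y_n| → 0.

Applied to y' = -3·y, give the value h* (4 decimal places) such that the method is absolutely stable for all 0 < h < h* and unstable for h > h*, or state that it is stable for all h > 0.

(-2.7853,0); λ=-3 ⇒ h* = 0.9284.

Set f=λy, z=hλ:
  order 4, 4-stage ⇒ R(z)=1+z+z^2/2+z^3/6+z^4/24
  (e.g. R(-0.83)=0.43893, |R|=0.43893)

Boundary: |R(x)|=1, x<0.
x=-0.83: |R|=0.4389
|R(-2.99)|=1.3551 |R(-2.83)|=1.0695 |R(-1.26)|=0.3054
Bisect:
  x_lo=-3.5088 |R|=2.7627  x_hi=-0.3588 |R|=0.6986
  mid=-1.93375 |R|=0.31340 →hi
  mid=-2.72125 |R|=0.90766 →hi
  mid=-3.11500 |R|=1.62205 →lo
  mid=-2.91813 |R|=1.21945 →lo
  mid=-2.81969 |R|=1.05311 →lo
  mid=-2.77047 |R|=0.97788 →hi
  mid=-2.79508 |R|=1.01486 →lo
  ...
  [-2.78547,-2.78528] ⇒ x*=-2.7853
Interval (-2.7853, 0).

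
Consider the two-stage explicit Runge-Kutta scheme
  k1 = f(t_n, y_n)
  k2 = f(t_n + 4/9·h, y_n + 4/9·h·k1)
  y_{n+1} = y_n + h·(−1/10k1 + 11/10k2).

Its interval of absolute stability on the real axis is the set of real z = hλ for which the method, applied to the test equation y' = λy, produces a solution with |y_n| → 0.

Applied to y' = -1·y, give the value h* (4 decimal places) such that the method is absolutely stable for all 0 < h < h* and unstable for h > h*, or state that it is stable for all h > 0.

Set f=λy, z=hλ:
  k1=λy_n ⇒ h·k1=z·y_n;  k2=λ(1+4/9z)y_n ⇒ h·k2=z(1+4/9z)y_n
  y_{n+1}/y_n = 1 − 1/10z + 11/10z(1+4/9z) = 1 + z + 22/45z²
  Hence R(z) = 1 + z + 22/45z².

Find x<0 with |R(x)|<1.
x=-1.3: |R|=0.5262
R=1: x+22/45x²=0 ⇒ x=−45/22=-2.0455; min R=1−1/(4·22/45)=0.4886>−1
Confirm numerically:
  x=-1.826: |R|=0.80409 <1
  x=-1.452: |R|=0.57873 <1
  x=-1.419: |R|=0.56541 <1
  x=-1.061: |R|=0.48935 <1
  x=-2.507: |R|=1.56569 >1
  x=-2.371: |R|=1.37736 >1
  x=-2.280: |R|=1.26144 >1
So |R|<1 on (-2.0455, 0).

(-2.0455,0); λ=-1 ⇒ h* = (45/22)/1 = 2.0455.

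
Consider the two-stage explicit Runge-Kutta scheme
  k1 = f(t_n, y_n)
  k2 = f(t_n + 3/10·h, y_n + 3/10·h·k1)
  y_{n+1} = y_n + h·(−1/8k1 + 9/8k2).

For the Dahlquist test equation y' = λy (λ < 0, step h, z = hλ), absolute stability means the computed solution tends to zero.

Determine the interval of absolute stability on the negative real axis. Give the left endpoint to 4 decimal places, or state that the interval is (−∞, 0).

(-2.9630, 0).

Test eqn y'=λy, z=hλ:
  k1=λy_n ⇒ h·k1=z·y_n;  k2=λ(1+3/10z)y_n ⇒ h·k2=z(1+3/10z)y_n
  y_{n+1}/y_n = 1 − 1/8z + 9/8z(1+3/10z) = 1 + z + 27/80z²
  R(z) = 1 + z + 27/80z².

Boundary: |R(x)|=1, x<0.
x=-1.71: |R|=0.2769
R=1: x+27/80x²=0 ⇒ x=−80/27=-2.9630; min R=1−1/(4·27/80)=0.2593>−1
Confirm numerically:
  x=-2.714: |R|=0.77196 <1
  x=-2.353: |R|=0.51561 <1
  x=-1.317: |R|=0.26839 <1
  x=-1.260: |R|=0.27582 <1
  x=-3.030: |R|=1.06855 >1
  x=-2.992: |R|=1.02932 >1
Stable set (-2.9630, 0).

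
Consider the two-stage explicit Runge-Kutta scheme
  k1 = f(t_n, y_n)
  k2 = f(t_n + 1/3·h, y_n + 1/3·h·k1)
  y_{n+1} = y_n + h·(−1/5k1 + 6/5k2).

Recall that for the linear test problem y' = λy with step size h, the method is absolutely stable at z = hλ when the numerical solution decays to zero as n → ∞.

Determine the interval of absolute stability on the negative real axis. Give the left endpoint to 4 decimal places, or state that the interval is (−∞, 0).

(-2.5000, 0).

Test eqn y'=λy, z=hλ:
  k1=λy_n ⇒ h·k1=z·y_n;  k2=λ(1+1/3z)y_n ⇒ h·k2=z(1+1/3z)y_n
  y_{n+1}/y_n = 1 − 1/5z + 6/5z(1+1/3z) = 1 + z + 2/5z²
  ⇒ R(z) = 1 + z + 2/5z².

Find x<0 with |R(x)|<1.
x=-1.56: |R|=0.4134
R=1: x+2/5x²=0 ⇒ x=−5/2=-2.5000; min R=1−1/(4·2/5)=0.3750>−1
Confirm numerically:
  x=-2.338: |R|=0.84850 <1
  x=-2.043: |R|=0.62654 <1
  x=-1.945: |R|=0.56821 <1
  x=-1.809: |R|=0.49999 <1
  x=-3.003: |R|=1.60420 >1
  x=-2.532: |R|=1.03241 >1
Stable set (-2.5000, 0).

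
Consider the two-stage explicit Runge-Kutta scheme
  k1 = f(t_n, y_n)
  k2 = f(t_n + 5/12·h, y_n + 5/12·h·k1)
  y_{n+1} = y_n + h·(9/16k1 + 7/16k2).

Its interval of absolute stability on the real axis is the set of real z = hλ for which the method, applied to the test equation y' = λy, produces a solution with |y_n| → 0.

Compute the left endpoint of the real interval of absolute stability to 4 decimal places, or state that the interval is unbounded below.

On y'=λy, z=hλ:
  k1=λy_n ⇒ h·k1=z·y_n;  k2=λ(1+5/12z)y_n ⇒ h·k2=z(1+5/12z)y_n
  y_{n+1}/y_n = 1 + 9/16z + 7/16z(1+5/12z) = 1 + z + 35/192z²
  R(z) = 1 + z + 35/192z².

Boundary: |R(x)|=1, x<0.
x=-1.15: |R|=0.0911
R=1: x+35/192x²=0 ⇒ x=−192/35=-5.4857; min R=1−1/(4·35/192)=-0.3714>−1
Confirm numerically:
  x=-4.820: |R|=0.41507 <1
  x=-4.011: |R|=0.07827 <1
  x=-2.215: |R|=0.32064 <1
  x=-6.045: |R|=1.61631 >1
  x=-5.790: |R|=1.32116 >1
Stable set (-5.4857, 0).

z* = -5.4857.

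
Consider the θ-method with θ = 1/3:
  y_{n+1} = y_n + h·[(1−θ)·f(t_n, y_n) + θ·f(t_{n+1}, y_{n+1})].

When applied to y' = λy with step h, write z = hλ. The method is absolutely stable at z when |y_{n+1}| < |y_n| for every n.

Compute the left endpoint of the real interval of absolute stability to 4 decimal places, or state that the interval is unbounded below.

With y'=λy (z=hλ):
  y_{n+1} = y_n + z·[2/3·y_n + 1/3·y_{n+1}] ⇒ (1 − 1/3z)y_{n+1} = (1 + 2/3z)y_n
  ⇒ R(z) = (1 + 2/3z)/(1 − 1/3z).

Find x<0 with |R(x)|<1.
x=-1.49: |R|=0.0045
R=−1: 1+2/3x = −1+1/3x ⇒ -1/3x=2 ⇒ x=2/(-1/3)=-6.0000
Confirm numerically:
  x=-4.824: |R|=0.84969 <1
  x=-3.076: |R|=0.51876 <1
  x=-2.906: |R|=0.47613 <1
  x=-6.542: |R|=1.05680 >1
  x=-6.143: |R|=1.01564 >1
So |R|<1 on (-6.0000, 0).

left endpoint -6.0000.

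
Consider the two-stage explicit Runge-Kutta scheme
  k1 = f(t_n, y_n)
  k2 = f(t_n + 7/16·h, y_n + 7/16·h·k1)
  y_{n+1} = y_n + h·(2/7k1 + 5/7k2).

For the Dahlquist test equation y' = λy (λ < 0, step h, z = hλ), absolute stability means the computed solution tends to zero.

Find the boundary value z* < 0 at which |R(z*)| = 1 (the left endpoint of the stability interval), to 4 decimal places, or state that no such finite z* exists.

left endpoint -3.2000.

Set f=λy, z=hλ:
  k1=λy_n ⇒ h·k1=z·y_n;  k2=λ(1+7/16z)y_n ⇒ h·k2=z(1+7/16z)y_n
  y_{n+1}/y_n = 1 + 2/7z + 5/7z(1+7/16z) = 1 + z + 5/16z²
  ⇒ R(z) = 1 + z + 5/16z².

Find x<0 with |R(x)|<1.
x=-1.76: |R|=0.2080
R=1: x+5/16x²=0 ⇒ x=−16/5=-3.2000; min R=1−1/(4·5/16)=0.2000>−1
Confirm numerically:
  x=-3.071: |R|=0.87620 <1
  x=-3.059: |R|=0.86521 <1
  x=-1.614: |R|=0.20006 <1
  x=-3.686: |R|=1.55981 >1
  x=-3.444: |R|=1.26260 >1
Stable set (-3.2000, 0).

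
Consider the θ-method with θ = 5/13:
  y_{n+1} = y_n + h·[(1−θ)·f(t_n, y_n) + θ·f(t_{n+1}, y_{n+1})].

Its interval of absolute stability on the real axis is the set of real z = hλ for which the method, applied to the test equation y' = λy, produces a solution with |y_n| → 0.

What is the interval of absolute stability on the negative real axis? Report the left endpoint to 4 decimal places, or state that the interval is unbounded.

Test eqn y'=λy, z=hλ:
  y_{n+1} = y_n + z·[8/13·y_n + 5/13·y_{n+1}] ⇒ (1 − 5/13z)y_{n+1} = (1 + 8/13z)y_n
  R(z) = (1 + 8/13z)/(1 − 5/13z).

Find x<0 with |R(x)|<1.
x=-1.74: |R|=0.0424
R=−1: 1+8/13x = −1+5/13x ⇒ -3/13x=2 ⇒ x=2/(-3/13)=-8.6667
Confirm numerically:
  x=-7.814: |R|=0.95087 <1
  x=-4.712: |R|=0.67549 <1
  x=-4.540: |R|=0.65322 <1
  x=-4.239: |R|=0.61155 <1
  x=-9.029: |R|=1.01869 >1
  x=-8.841: |R|=1.00914 >1
Stable set (-8.6667, 0).

z∈(-8.6667,0).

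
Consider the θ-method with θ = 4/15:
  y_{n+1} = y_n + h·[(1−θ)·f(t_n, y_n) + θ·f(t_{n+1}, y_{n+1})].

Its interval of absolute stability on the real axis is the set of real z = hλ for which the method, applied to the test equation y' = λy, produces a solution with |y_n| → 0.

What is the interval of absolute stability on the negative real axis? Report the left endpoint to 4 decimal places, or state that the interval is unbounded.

With y'=λy (z=hλ):
  y_{n+1} = y_n + z·[11/15·y_n + 4/15·y_{n+1}] ⇒ (1 − 4/15z)y_{n+1} = (1 + 11/15z)y_n
  so R(z) = (1 + 11/15z)/(1 − 4/15z).

Need |R(x)|<1, x<0.
x=-1.41: |R|=0.0247
R=−1: 1+11/15x = −1+4/15x ⇒ -7/15x=2 ⇒ x=2/(-7/15)=-4.2857
Confirm numerically:
  x=-3.979: |R|=0.93055 <1
  x=-2.362: |R|=0.44920 <1
  x=-2.210: |R|=0.39052 <1
  x=-1.833: |R|=0.23119 <1
  x=-4.583: |R|=1.06243 >1
  x=-4.454: |R|=1.03590 >1
Stable set (-4.2857, 0).

(-4.2857, 0).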